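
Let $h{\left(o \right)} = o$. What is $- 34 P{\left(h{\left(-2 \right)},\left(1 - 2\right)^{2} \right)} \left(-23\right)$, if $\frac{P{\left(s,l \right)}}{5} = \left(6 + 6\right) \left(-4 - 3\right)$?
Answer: $-328440$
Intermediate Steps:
$P{\left(s,l \right)} = -420$ ($P{\left(s,l \right)} = 5 \left(6 + 6\right) \left(-4 - 3\right) = 5 \cdot 12 \left(-7\right) = 5 \left(-84\right) = -420$)
$- 34 P{\left(h{\left(-2 \right)},\left(1 - 2\right)^{2} \right)} \left(-23\right) = \left(-34\right) \left(-420\right) \left(-23\right) = 14280 \left(-23\right) = -328440$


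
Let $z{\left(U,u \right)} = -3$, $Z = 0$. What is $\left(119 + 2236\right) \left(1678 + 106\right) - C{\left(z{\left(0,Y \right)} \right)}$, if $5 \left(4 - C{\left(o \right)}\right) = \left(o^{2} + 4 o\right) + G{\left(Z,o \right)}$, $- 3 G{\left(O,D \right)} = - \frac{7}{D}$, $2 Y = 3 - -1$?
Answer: $\frac{189059186}{45} \approx 4.2013 \cdot 10^{6}$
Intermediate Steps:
$Y = 2$ ($Y = \frac{3 - -1}{2} = \frac{3 + 1}{2} = \frac{1}{2} \cdot 4 = 2$)
$G{\left(O,D \right)} = \frac{7}{3 D}$ ($G{\left(O,D \right)} = - \frac{\left(-7\right) \frac{1}{D}}{3} = \frac{7}{3 D}$)
$C{\left(o \right)} = 4 - \frac{7}{15 o} - \frac{4 o}{5} - \frac{o^{2}}{5}$ ($C{\left(o \right)} = 4 - \frac{\left(o^{2} + 4 o\right) + \frac{7}{3 o}}{5} = 4 - \frac{o^{2} + 4 o + \frac{7}{3 o}}{5} = 4 - \left(\frac{o^{2}}{5} + \frac{4 o}{5} + \frac{7}{15 o}\right) = 4 - \frac{7}{15 o} - \frac{4 o}{5} - \frac{o^{2}}{5}$)
$\left(119 + 2236\right) \left(1678 + 106\right) - C{\left(z{\left(0,Y \right)} \right)} = \left(119 + 2236\right) \left(1678 + 106\right) - \frac{-7 + 3 \left(-3\right) \left(20 - \left(-3\right)^{2} - -12\right)}{15 \left(-3\right)} = 2355 \cdot 1784 - \frac{1}{15} \left(- \frac{1}{3}\right) \left(-7 + 3 \left(-3\right) \left(20 - 9 + 12\right)\right) = 4201320 - \frac{1}{15} \left(- \frac{1}{3}\right) \left(-7 + 3 \left(-3\right) \left(20 - 9 + 12\right)\right) = 4201320 - \frac{1}{15} \left(- \frac{1}{3}\right) \left(-7 + 3 \left(-3\right) 23\right) = 4201320 - \frac{1}{15} \left(- \frac{1}{3}\right) \left(-7 - 207\right) = 4201320 - \frac{1}{15} \left(- \frac{1}{3}\right) \left(-214\right) = 4201320 - \frac{214}{45} = \frac{189059186}{45}$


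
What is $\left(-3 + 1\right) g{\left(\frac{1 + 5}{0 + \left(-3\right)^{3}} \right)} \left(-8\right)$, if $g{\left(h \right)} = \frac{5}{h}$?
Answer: $-360$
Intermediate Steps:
$\left(-3 + 1\right) g{\left(\frac{1 + 5}{0 + \left(-3\right)^{3}} \right)} \left(-8\right) = \left(-3 + 1\right) \frac{5}{\left(1 + 5\right) \frac{1}{0 + \left(-3\right)^{3}}} \left(-8\right) = - 2 \frac{5}{6 \frac{1}{0 - 27}} \left(-8\right) = - 2 \frac{5}{6 \frac{1}{-27}} \left(-8\right) = - 2 \frac{5}{6 \left(- \frac{1}{27}\right)} \left(-8\right) = - 2 \frac{5}{- \frac{2}{9}} \left(-8\right) = - 2 \cdot 5 \left(- \frac{9}{2}\right) \left(-8\right) = \left(-2\right) \left(- \frac{45}{2}\right) \left(-8\right) = 45 \left(-8\right) = -360$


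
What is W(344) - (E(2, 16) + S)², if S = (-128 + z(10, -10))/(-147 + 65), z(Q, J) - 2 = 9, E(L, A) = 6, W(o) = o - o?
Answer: -370881/6724 ≈ -55.158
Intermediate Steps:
W(o) = 0
z(Q, J) = 11 (z(Q, J) = 2 + 9 = 11)
S = 117/82 (S = (-128 + 11)/(-147 + 65) = -117/(-82) = -117*(-1/82) = 117/82 ≈ 1.4268)
W(344) - (E(2, 16) + S)² = 0 - (6 + 117/82)² = 0 - (609/82)² = 0 - 1*370881/6724 = 0 - 370881/6724 = -370881/6724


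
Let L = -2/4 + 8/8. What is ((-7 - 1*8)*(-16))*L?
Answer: 120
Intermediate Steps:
L = ½ (L = -2*¼ + 8*(⅛) = -½ + 1 = ½ ≈ 0.50000)
((-7 - 1*8)*(-16))*L = ((-7 - 1*8)*(-16))*(½) = ((-7 - 8)*(-16))*(½) = -15*(-16)*(½) = 240*(½) = 120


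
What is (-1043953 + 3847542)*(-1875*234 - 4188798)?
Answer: -12973742669772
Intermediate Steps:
(-1043953 + 3847542)*(-1875*234 - 4188798) = 2803589*(-438750 - 4188798) = 2803589*(-4627548) = -12973742669772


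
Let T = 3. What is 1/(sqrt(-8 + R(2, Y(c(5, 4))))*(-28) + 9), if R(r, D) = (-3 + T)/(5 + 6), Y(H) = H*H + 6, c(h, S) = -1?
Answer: 9/6353 + 56*I*sqrt(2)/6353 ≈ 0.0014167 + 0.012466*I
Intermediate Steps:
Y(H) = 6 + H**2 (Y(H) = H**2 + 6 = 6 + H**2)
R(r, D) = 0 (R(r, D) = (-3 + 3)/(5 + 6) = 0/11 = 0*(1/11) = 0)
1/(sqrt(-8 + R(2, Y(c(5, 4))))*(-28) + 9) = 1/(sqrt(-8 + 0)*(-28) + 9) = 1/(sqrt(-8)*(-28) + 9) = 1/((2*I*sqrt(2))*(-28) + 9) = 1/(-56*I*sqrt(2) + 9) = 1/(9 - 56*I*sqrt(2))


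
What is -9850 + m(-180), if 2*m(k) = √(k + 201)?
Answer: -9850 + √21/2 ≈ -9847.7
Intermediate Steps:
m(k) = √(201 + k)/2 (m(k) = √(k + 201)/2 = √(201 + k)/2)
-9850 + m(-180) = -9850 + √(201 - 180)/2 = -9850 + √21/2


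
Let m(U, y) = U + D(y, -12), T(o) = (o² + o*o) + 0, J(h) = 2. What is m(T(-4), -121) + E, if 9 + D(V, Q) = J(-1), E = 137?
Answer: 162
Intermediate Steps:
D(V, Q) = -7 (D(V, Q) = -9 + 2 = -7)
T(o) = 2*o² (T(o) = (o² + o²) + 0 = 2*o² + 0 = 2*o²)
m(U, y) = -7 + U (m(U, y) = U - 7 = -7 + U)
m(T(-4), -121) + E = (-7 + 2*(-4)²) + 137 = (-7 + 2*16) + 137 = (-7 + 32) + 137 = 25 + 137 = 162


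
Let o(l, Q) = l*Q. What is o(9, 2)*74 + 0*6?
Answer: 1332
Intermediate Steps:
o(l, Q) = Q*l
o(9, 2)*74 + 0*6 = (2*9)*74 + 0*6 = 18*74 + 0 = 1332 + 0 = 1332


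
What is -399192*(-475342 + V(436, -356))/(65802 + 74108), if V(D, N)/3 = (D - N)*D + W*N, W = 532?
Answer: 89019816/4115 ≈ 21633.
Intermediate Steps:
V(D, N) = 1596*N + 3*D*(D - N) (V(D, N) = 3*((D - N)*D + 532*N) = 3*(D*(D - N) + 532*N) = 3*(532*N + D*(D - N)) = 1596*N + 3*D*(D - N))
-399192*(-475342 + V(436, -356))/(65802 + 74108) = -399192*(-475342 + (3*436² + 1596*(-356) - 3*436*(-356)))/(65802 + 74108) = -399192/(139910/(-475342 + (3*190096 - 568176 + 465648))) = -399192/(139910/(-475342 + (570288 - 568176 + 465648))) = -399192/(139910/(-475342 + 467760)) = -399192/(139910/(-7582)) = -399192/(139910*(-1/7582)) = -399192/(-4115/223) = -399192*(-223/4115) = 89019816/4115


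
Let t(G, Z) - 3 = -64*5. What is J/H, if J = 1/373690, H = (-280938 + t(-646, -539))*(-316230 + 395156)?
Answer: -1/8295294733659700 ≈ -1.2055e-16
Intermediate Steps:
t(G, Z) = -317 (t(G, Z) = 3 - 64*5 = 3 - 320 = -317)
H = -22198332130 (H = (-280938 - 317)*(-316230 + 395156) = -281255*78926 = -22198332130)
J = 1/373690 ≈ 2.6760e-6
J/H = (1/373690)/(-22198332130) = (1/373690)*(-1/22198332130) = -1/8295294733659700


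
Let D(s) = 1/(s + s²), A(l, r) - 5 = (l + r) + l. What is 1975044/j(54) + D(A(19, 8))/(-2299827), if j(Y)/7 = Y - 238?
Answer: -1505759030014283/981961733844 ≈ -1533.4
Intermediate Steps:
A(l, r) = 5 + r + 2*l (A(l, r) = 5 + ((l + r) + l) = 5 + (r + 2*l) = 5 + r + 2*l)
j(Y) = -1666 + 7*Y (j(Y) = 7*(Y - 238) = 7*(-238 + Y) = -1666 + 7*Y)
1975044/j(54) + D(A(19, 8))/(-2299827) = 1975044/(-1666 + 7*54) + (1/((5 + 8 + 2*19)*(1 + (5 + 8 + 2*19))))/(-2299827) = 1975044/(-1666 + 378) + (1/((5 + 8 + 38)*(1 + (5 + 8 + 38))))*(-1/2299827) = 1975044/(-1288) + (1/(51*(1 + 51)))*(-1/2299827) = 1975044*(-1/1288) + ((1/51)/52)*(-1/2299827) = -493761/322 + ((1/51)*(1/52))*(-1/2299827) = -493761/322 + (1/2652)*(-1/2299827) = -493761/322 - 1/6099141204 = -1505759030014283/981961733844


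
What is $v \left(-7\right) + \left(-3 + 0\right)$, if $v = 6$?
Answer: $-45$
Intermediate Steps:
$v \left(-7\right) + \left(-3 + 0\right) = 6 \left(-7\right) + \left(-3 + 0\right) = -42 - 3 = -45$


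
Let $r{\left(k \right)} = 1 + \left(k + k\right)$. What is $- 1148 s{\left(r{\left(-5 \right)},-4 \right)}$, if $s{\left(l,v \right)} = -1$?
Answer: $1148$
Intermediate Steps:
$r{\left(k \right)} = 1 + 2 k$
$- 1148 s{\left(r{\left(-5 \right)},-4 \right)} = \left(-1148\right) \left(-1\right) = 1148$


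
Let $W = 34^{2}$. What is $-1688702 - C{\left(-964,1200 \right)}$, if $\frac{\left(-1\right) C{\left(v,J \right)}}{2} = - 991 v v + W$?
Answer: $-1843551062$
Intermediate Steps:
$W = 1156$
$C{\left(v,J \right)} = -2312 + 1982 v^{2}$ ($C{\left(v,J \right)} = - 2 \left(- 991 v v + 1156\right) = - 2 \left(- 991 v^{2} + 1156\right) = - 2 \left(1156 - 991 v^{2}\right) = -2312 + 1982 v^{2}$)
$-1688702 - C{\left(-964,1200 \right)} = -1688702 - \left(-2312 + 1982 \left(-964\right)^{2}\right) = -1688702 - \left(-2312 + 1982 \cdot 929296\right) = -1688702 - \left(-2312 + 1841864672\right) = -1688702 - 1841862360 = -1843551062$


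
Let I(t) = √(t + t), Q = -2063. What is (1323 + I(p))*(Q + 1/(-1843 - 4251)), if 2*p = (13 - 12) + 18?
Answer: -16632654129/6094 - 12571923*√19/6094 ≈ -2.7383e+6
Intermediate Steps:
p = 19/2 (p = ((13 - 12) + 18)/2 = (1 + 18)/2 = (½)*19 = 19/2 ≈ 9.5000)
I(t) = √2*√t (I(t) = √(2*t) = √2*√t)
(1323 + I(p))*(Q + 1/(-1843 - 4251)) = (1323 + √2*√(19/2))*(-2063 + 1/(-1843 - 4251)) = (1323 + √2*(√38/2))*(-2063 + 1/(-6094)) = (1323 + √19)*(-2063 - 1/6094) = (1323 + √19)*(-12571923/6094) = -16632654129/6094 - 12571923*√19/6094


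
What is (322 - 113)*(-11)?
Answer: -2299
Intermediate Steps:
(322 - 113)*(-11) = 209*(-11) = -2299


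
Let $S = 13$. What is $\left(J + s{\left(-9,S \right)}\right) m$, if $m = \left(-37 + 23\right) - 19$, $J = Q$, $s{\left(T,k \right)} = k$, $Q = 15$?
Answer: $-924$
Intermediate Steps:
$J = 15$
$m = -33$ ($m = -14 - 19 = -33$)
$\left(J + s{\left(-9,S \right)}\right) m = \left(15 + 13\right) \left(-33\right) = 28 \left(-33\right) = -924$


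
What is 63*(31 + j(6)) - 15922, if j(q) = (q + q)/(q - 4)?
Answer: -13591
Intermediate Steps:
j(q) = 2*q/(-4 + q) (j(q) = (2*q)/(-4 + q) = 2*q/(-4 + q))
63*(31 + j(6)) - 15922 = 63*(31 + 2*6/(-4 + 6)) - 15922 = 63*(31 + 2*6/2) - 15922 = 63*(31 + 2*6*(½)) - 15922 = 63*(31 + 6) - 15922 = 63*37 - 15922 = 2331 - 15922 = -13591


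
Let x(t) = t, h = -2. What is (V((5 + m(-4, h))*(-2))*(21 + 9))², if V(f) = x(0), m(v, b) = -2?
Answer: 0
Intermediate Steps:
V(f) = 0
(V((5 + m(-4, h))*(-2))*(21 + 9))² = (0*(21 + 9))² = (0*30)² = 0² = 0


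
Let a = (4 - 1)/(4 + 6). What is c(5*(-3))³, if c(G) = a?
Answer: 27/1000 ≈ 0.027000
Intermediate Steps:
a = 3/10 ≈ 0.30000
c(G) = 3/10
c(5*(-3))³ = (3/10)³ = 27/1000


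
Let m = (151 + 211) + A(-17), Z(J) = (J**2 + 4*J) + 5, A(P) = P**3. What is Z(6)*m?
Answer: -295815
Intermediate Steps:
Z(J) = 5 + J**2 + 4*J
m = -4551 (m = (151 + 211) + (-17)**3 = 362 - 4913 = -4551)
Z(6)*m = (5 + 6**2 + 4*6)*(-4551) = (5 + 36 + 24)*(-4551) = 65*(-4551) = -295815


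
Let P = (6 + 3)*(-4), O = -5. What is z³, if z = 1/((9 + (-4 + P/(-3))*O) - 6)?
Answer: -1/50653 ≈ -1.9742e-5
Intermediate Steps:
P = -36 (P = 9*(-4) = -36)
z = -1/37 (z = 1/((9 + (-4 - 36/(-3))*(-5)) - 6) = 1/((9 + (-4 - 36*(-⅓))*(-5)) - 6) = 1/((9 + (-4 + 12)*(-5)) - 6) = 1/((9 + 8*(-5)) - 6) = 1/((9 - 40) - 6) = 1/(-31 - 6) = 1/(-37) = -1/37 ≈ -0.027027)
z³ = (-1/37)³ = -1/50653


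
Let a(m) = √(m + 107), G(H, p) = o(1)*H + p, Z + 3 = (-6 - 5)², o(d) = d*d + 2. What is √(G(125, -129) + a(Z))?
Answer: 3*√29 ≈ 16.155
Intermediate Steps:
o(d) = 2 + d² (o(d) = d² + 2 = 2 + d²)
Z = 118 (Z = -3 + (-6 - 5)² = -3 + (-11)² = -3 + 121 = 118)
G(H, p) = p + 3*H (G(H, p) = (2 + 1²)*H + p = (2 + 1)*H + p = 3*H + p = p + 3*H)
a(m) = √(107 + m)
√(G(125, -129) + a(Z)) = √((-129 + 3*125) + √(107 + 118)) = √((-129 + 375) + √225) = √(246 + 15) = √261 = 3*√29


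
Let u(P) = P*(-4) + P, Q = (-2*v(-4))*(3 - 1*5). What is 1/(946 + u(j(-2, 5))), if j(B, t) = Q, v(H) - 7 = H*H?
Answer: 1/670 ≈ 0.0014925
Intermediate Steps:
v(H) = 7 + H² (v(H) = 7 + H*H = 7 + H²)
Q = 92 (Q = (-2*(7 + (-4)²))*(3 - 1*5) = (-2*(7 + 16))*(3 - 5) = -2*23*(-2) = -46*(-2) = 92)
j(B, t) = 92
u(P) = -3*P (u(P) = -4*P + P = -3*P)
1/(946 + u(j(-2, 5))) = 1/(946 - 3*92) = 1/(946 - 276) = 1/670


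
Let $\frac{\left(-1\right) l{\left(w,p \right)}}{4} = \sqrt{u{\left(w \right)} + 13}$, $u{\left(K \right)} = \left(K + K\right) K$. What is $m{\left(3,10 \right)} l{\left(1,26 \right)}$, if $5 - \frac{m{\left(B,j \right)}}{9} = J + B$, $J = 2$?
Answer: $0$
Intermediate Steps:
$u{\left(K \right)} = 2 K^{2}$ ($u{\left(K \right)} = 2 K K = 2 K^{2}$)
$m{\left(B,j \right)} = 27 - 9 B$ ($m{\left(B,j \right)} = 45 - 9 \left(2 + B\right) = 45 - \left(18 + 9 B\right) = 27 - 9 B$)
$l{\left(w,p \right)} = - 4 \sqrt{13 + 2 w^{2}}$ ($l{\left(w,p \right)} = - 4 \sqrt{2 w^{2} + 13} = - 4 \sqrt{13 + 2 w^{2}}$)
$m{\left(3,10 \right)} l{\left(1,26 \right)} = \left(27 - 27\right) \left(- 4 \sqrt{13 + 2 \cdot 1^{2}}\right) = \left(27 - 27\right) \left(- 4 \sqrt{13 + 2 \cdot 1}\right) = 0 \left(- 4 \sqrt{13 + 2}\right) = 0 \left(- 4 \sqrt{15}\right) = 0$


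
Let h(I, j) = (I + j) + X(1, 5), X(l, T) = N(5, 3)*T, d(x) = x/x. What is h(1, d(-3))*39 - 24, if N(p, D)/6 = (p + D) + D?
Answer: 12924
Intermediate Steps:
d(x) = 1
N(p, D) = 6*p + 12*D (N(p, D) = 6*((p + D) + D) = 6*((D + p) + D) = 6*(p + 2*D) = 6*p + 12*D)
X(l, T) = 66*T (X(l, T) = (6*5 + 12*3)*T = (30 + 36)*T = 66*T)
h(I, j) = 330 + I + j (h(I, j) = (I + j) + 66*5 = (I + j) + 330 = 330 + I + j)
h(1, d(-3))*39 - 24 = (330 + 1 + 1)*39 - 24 = 332*39 - 24 = 12948 - 24 = 12924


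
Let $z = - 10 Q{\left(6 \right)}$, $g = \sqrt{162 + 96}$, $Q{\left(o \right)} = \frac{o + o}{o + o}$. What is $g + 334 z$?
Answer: $-3340 + \sqrt{258} \approx -3323.9$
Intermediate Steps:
$Q{\left(o \right)} = 1$ ($Q{\left(o \right)} = \frac{2 o}{2 o} = 2 o \frac{1}{2 o} = 1$)
$g = \sqrt{258} \approx 16.062$
$z = -10$ ($z = \left(-10\right) 1 = -10$)
$g + 334 z = \sqrt{258} + 334 \left(-10\right) = \sqrt{258} - 3340 = -3340 + \sqrt{258}$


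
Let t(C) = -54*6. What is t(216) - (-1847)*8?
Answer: 14452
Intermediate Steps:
t(C) = -324
t(216) - (-1847)*8 = -324 - (-1847)*8 = -324 - 1*(-14776) = -324 + 14776 = 14452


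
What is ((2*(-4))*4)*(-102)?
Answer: 3264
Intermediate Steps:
((2*(-4))*4)*(-102) = -8*4*(-102) = -32*(-102) = 3264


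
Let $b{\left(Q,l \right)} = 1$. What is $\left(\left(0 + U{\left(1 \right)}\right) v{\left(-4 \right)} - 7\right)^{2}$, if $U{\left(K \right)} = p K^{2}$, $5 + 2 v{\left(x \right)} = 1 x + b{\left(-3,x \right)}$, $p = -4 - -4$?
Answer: $49$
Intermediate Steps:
$p = 0$ ($p = -4 + 4 = 0$)
$v{\left(x \right)} = -2 + \frac{x}{2}$ ($v{\left(x \right)} = - \frac{5}{2} + \frac{1 x + 1}{2} = - \frac{5}{2} + \frac{x + 1}{2} = - \frac{5}{2} + \frac{1 + x}{2} = - \frac{5}{2} + \left(\frac{1}{2} + \frac{x}{2}\right) = -2 + \frac{x}{2}$)
$U{\left(K \right)} = 0$ ($U{\left(K \right)} = 0 K^{2} = 0$)
$\left(\left(0 + U{\left(1 \right)}\right) v{\left(-4 \right)} - 7\right)^{2} = \left(\left(0 + 0\right) \left(-2 + \frac{1}{2} \left(-4\right)\right) - 7\right)^{2} = \left(0 \left(-2 - 2\right) - 7\right)^{2} = \left(0 \left(-4\right) - 7\right)^{2} = \left(0 - 7\right)^{2} = \left(-7\right)^{2} = 49$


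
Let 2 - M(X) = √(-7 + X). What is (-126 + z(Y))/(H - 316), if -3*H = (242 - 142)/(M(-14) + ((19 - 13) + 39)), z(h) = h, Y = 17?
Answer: 34641399/100651556 - 1635*I*√21/100651556 ≈ 0.34417 - 7.444e-5*I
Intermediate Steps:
M(X) = 2 - √(-7 + X)
H = -100/(3*(47 - I*√21)) (H = -(242 - 142)/(3*((2 - √(-7 - 14)) + ((19 - 13) + 39))) = -100/(3*((2 - √(-21)) + (6 + 39))) = -100/(3*((2 - I*√21) + 45)) = -100/(3*(47 - I*√21)) ≈ -0.70254 - 0.068499*I)
(-126 + z(Y))/(H - 316) = (-126 + 17)/((-470/669 - 10*I*√21/669) - 316) = -109/(-211874/669 - 10*I*√21/669)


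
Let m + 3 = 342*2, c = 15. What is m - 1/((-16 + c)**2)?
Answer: 680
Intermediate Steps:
m = 681 (m = -3 + 342*2 = -3 + 684 = 681)
m - 1/((-16 + c)**2) = 681 - 1/((-16 + 15)**2) = 681 - 1/((-1)**2) = 681 - 1/1 = 681 - 1*1 = 681 - 1 = 680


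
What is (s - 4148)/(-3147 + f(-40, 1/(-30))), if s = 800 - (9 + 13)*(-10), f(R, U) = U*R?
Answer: 9384/9437 ≈ 0.99438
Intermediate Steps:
f(R, U) = R*U
s = 1020 (s = 800 - 22*(-10) = 800 - 1*(-220) = 800 + 220 = 1020)
(s - 4148)/(-3147 + f(-40, 1/(-30))) = (1020 - 4148)/(-3147 - 40/(-30)) = -3128/(-3147 - 40*(-1/30)) = -3128/(-3147 + 4/3) = -3128/(-9437/3) = -3128*(-3/9437) = 9384/9437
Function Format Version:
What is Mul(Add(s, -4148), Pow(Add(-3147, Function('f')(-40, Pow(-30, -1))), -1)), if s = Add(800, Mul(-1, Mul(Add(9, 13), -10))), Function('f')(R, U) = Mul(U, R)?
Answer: Rational(9384, 9437) ≈ 0.99438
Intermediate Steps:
Function('f')(R, U) = Mul(R, U)
s = 1020 (s = Add(800, Mul(-1, Mul(22, -10))) = Add(800, Mul(-1, -220)) = Add(800, 220) = 1020)
Mul(Add(s, -4148), Pow(Add(-3147, Function('f')(-40, Pow(-30, -1))), -1)) = Mul(Add(1020, -4148), Pow(Add(-3147, Mul(-40, Pow(-30, -1))), -1)) = Mul(-3128, Pow(Add(-3147, Mul(-40, Rational(-1, 30))), -1)) = Mul(-3128, Pow(Add(-3147, Rational(4, 3)), -1)) = Mul(-3128, Pow(Rational(-9437, 3), -1)) = Mul(-3128, Rational(-3, 9437)) = Rational(9384, 9437)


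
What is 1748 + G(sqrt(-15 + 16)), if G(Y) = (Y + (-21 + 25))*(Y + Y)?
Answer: 1758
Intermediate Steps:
G(Y) = 2*Y*(4 + Y) (G(Y) = (Y + 4)*(2*Y) = (4 + Y)*(2*Y) = 2*Y*(4 + Y))
1748 + G(sqrt(-15 + 16)) = 1748 + 2*sqrt(-15 + 16)*(4 + sqrt(-15 + 16)) = 1748 + 2*sqrt(1)*(4 + sqrt(1)) = 1748 + 2*1*(4 + 1) = 1748 + 2*1*5 = 1748 + 10 = 1758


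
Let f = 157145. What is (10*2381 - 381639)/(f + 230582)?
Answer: -357829/387727 ≈ -0.92289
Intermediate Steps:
(10*2381 - 381639)/(f + 230582) = (10*2381 - 381639)/(157145 + 230582) = (23810 - 381639)/387727 = -357829*1/387727 = -357829/387727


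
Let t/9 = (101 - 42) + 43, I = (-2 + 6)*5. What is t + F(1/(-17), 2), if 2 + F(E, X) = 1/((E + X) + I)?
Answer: 341685/373 ≈ 916.05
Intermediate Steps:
I = 20 (I = 4*5 = 20)
F(E, X) = -2 + 1/(20 + E + X) (F(E, X) = -2 + 1/((E + X) + 20) = -2 + 1/(20 + E + X))
t = 918 (t = 9*((101 - 42) + 43) = 9*(59 + 43) = 9*102 = 918)
t + F(1/(-17), 2) = 918 + (-39 - 2/(-17) - 2*2)/(20 + 1/(-17) + 2) = 918 + (-39 - 2*(-1/17) - 4)/(20 - 1/17 + 2) = 918 + (-39 + 2/17 - 4)/(373/17) = 918 + (17/373)*(-729/17) = 918 - 729/373 = 341685/373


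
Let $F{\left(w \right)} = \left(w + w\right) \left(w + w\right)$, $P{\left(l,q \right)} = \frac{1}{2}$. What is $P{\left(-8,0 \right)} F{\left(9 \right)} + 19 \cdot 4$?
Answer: $238$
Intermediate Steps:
$P{\left(l,q \right)} = \frac{1}{2}$
$F{\left(w \right)} = 4 w^{2}$ ($F{\left(w \right)} = 2 w 2 w = 4 w^{2}$)
$P{\left(-8,0 \right)} F{\left(9 \right)} + 19 \cdot 4 = \frac{4 \cdot 9^{2}}{2} + 19 \cdot 4 = \frac{4 \cdot 81}{2} + 76 = \frac{1}{2} \cdot 324 + 76 = 162 + 76 = 238$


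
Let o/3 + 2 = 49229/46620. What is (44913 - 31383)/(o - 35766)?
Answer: -210256200/555847651 ≈ -0.37826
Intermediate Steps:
o = -44011/15540 (o = -6 + 3*(49229/46620) = -6 + 49229/15540 = -44011/15540 ≈ -2.8321)
(44913 - 31383)/(o - 35766) = (44913 - 31383)/(-44011/15540 - 35766) = 13530/(-555847651/15540) = 13530*(-15540/555847651) = -210256200/555847651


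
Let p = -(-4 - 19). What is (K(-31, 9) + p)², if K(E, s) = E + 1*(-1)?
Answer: 81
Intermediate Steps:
K(E, s) = -1 + E (K(E, s) = E - 1 = -1 + E)
p = 23 (p = -1*(-23) = 23)
(K(-31, 9) + p)² = ((-1 - 31) + 23)² = (-32 + 23)² = (-9)² = 81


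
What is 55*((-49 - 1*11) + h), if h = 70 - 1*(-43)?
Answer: 2915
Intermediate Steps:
h = 113 (h = 70 + 43 = 113)
55*((-49 - 1*11) + h) = 55*((-49 - 1*11) + 113) = 55*((-49 - 11) + 113) = 55*(-60 + 113) = 55*53 = 2915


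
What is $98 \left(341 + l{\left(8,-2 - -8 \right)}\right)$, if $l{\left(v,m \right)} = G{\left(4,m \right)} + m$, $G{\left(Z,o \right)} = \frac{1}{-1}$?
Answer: $33908$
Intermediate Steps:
$G{\left(Z,o \right)} = -1$
$l{\left(v,m \right)} = -1 + m$
$98 \left(341 + l{\left(8,-2 - -8 \right)}\right) = 98 \left(341 - -5\right) = 98 \left(341 + \left(-1 + \left(-2 + 8\right)\right)\right) = 98 \left(341 + \left(-1 + 6\right)\right) = 98 \left(341 + 5\right) = 98 \cdot 346 = 33908$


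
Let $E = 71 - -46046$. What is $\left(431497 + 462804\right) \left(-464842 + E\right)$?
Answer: $-374466186225$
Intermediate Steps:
$E = 46117$ ($E = 71 + 46046 = 46117$)
$\left(431497 + 462804\right) \left(-464842 + E\right) = \left(431497 + 462804\right) \left(-464842 + 46117\right) = 894301 \left(-418725\right) = -374466186225$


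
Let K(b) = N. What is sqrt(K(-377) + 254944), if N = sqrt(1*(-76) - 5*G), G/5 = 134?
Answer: sqrt(254944 + I*sqrt(3426)) ≈ 504.92 + 0.058*I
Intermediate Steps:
G = 670 (G = 5*134 = 670)
N = I*sqrt(3426) (N = sqrt(1*(-76) - 5*670) = sqrt(-76 - 3350) = sqrt(-3426) = I*sqrt(3426) ≈ 58.532*I)
K(b) = I*sqrt(3426)
sqrt(K(-377) + 254944) = sqrt(I*sqrt(3426) + 254944) = sqrt(254944 + I*sqrt(3426))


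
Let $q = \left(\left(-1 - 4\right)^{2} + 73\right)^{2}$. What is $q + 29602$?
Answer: $39206$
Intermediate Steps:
$q = 9604$ ($q = \left(\left(-5\right)^{2} + 73\right)^{2} = \left(25 + 73\right)^{2} = 98^{2} = 9604$)
$q + 29602 = 9604 + 29602 = 39206$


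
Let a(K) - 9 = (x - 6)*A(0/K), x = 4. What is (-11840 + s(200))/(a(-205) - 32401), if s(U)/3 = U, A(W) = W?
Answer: 1405/4049 ≈ 0.34700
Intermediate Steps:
a(K) = 9 (a(K) = 9 + (4 - 6)*(0/K) = 9 - 2*0 = 9 + 0 = 9)
s(U) = 3*U
(-11840 + s(200))/(a(-205) - 32401) = (-11840 + 3*200)/(9 - 32401) = (-11840 + 600)/(-32392) = -11240*(-1/32392) = 1405/4049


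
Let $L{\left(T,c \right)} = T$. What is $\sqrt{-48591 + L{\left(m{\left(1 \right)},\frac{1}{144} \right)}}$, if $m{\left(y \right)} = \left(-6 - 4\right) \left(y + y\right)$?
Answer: $i \sqrt{48611} \approx 220.48 i$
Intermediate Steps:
$m{\left(y \right)} = - 20 y$ ($m{\left(y \right)} = - 10 \cdot 2 y = - 20 y$)
$\sqrt{-48591 + L{\left(m{\left(1 \right)},\frac{1}{144} \right)}} = \sqrt{-48591 - 20} = \sqrt{-48611} = i \sqrt{48611}$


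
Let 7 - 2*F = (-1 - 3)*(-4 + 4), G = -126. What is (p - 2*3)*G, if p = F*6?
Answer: -1890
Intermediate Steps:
F = 7/2 (F = 7/2 - (-1 - 3)*(-4 + 4)/2 = 7/2 - (-2)*0 = 7/2 - 1/2*0 = 7/2 + 0 = 7/2 ≈ 3.5000)
p = 21 (p = (7/2)*6 = 21)
(p - 2*3)*G = (21 - 2*3)*(-126) = (21 - 6)*(-126) = 15*(-126) = -1890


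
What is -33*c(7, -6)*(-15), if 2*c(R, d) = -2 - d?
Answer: 990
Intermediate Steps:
c(R, d) = -1 - d/2 (c(R, d) = (-2 - d)/2 = -1 - d/2)
-33*c(7, -6)*(-15) = -33*(-1 - 1/2*(-6))*(-15) = -33*(-1 + 3)*(-15) = -33*2*(-15) = -66*(-15) = 990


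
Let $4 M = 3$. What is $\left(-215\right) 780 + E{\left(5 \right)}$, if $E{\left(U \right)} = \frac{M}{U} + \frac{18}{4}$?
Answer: $- \frac{3353907}{20} \approx -1.677 \cdot 10^{5}$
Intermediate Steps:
$M = \frac{3}{4}$ ($M = \frac{1}{4} \cdot 3 = \frac{3}{4} \approx 0.75$)
$E{\left(U \right)} = \frac{9}{2} + \frac{3}{4 U}$ ($E{\left(U \right)} = \frac{3}{4 U} + \frac{18}{4} = \frac{3}{4 U} + 18 \cdot \frac{1}{4} = \frac{3}{4 U} + \frac{9}{2} = \frac{9}{2} + \frac{3}{4 U}$)
$\left(-215\right) 780 + E{\left(5 \right)} = \left(-215\right) 780 + \frac{3 \left(1 + 6 \cdot 5\right)}{4 \cdot 5} = -167700 + \frac{3}{4} \cdot \frac{1}{5} \left(1 + 30\right) = -167700 + \frac{3}{4} \cdot \frac{1}{5} \cdot 31 = -167700 + \frac{93}{20} = - \frac{3353907}{20}$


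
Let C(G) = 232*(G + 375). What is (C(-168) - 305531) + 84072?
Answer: -173435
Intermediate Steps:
C(G) = 87000 + 232*G (C(G) = 232*(375 + G) = 87000 + 232*G)
(C(-168) - 305531) + 84072 = ((87000 + 232*(-168)) - 305531) + 84072 = ((87000 - 38976) - 305531) + 84072 = (48024 - 305531) + 84072 = -257507 + 84072 = -173435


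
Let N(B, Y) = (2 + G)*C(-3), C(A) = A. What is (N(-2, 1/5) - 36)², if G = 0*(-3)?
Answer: 1764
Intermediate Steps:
G = 0
N(B, Y) = -6 (N(B, Y) = (2 + 0)*(-3) = 2*(-3) = -6)
(N(-2, 1/5) - 36)² = (-6 - 36)² = (-42)² = 1764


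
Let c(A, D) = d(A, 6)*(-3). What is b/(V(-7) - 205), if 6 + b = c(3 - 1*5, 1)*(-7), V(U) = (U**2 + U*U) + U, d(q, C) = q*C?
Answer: 43/19 ≈ 2.2632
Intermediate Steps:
d(q, C) = C*q
V(U) = U + 2*U**2 (V(U) = (U**2 + U**2) + U = 2*U**2 + U = U + 2*U**2)
c(A, D) = -18*A (c(A, D) = (6*A)*(-3) = -18*A)
b = -258 (b = -6 - 18*(3 - 1*5)*(-7) = -6 - 18*(3 - 5)*(-7) = -6 - 18*(-2)*(-7) = -6 + 36*(-7) = -6 - 252 = -258)
b/(V(-7) - 205) = -258/(-7*(1 + 2*(-7)) - 205) = -258/(-7*(1 - 14) - 205) = -258/(-7*(-13) - 205) = -258/(91 - 205) = -258/(-114) = -258*(-1/114) = 43/19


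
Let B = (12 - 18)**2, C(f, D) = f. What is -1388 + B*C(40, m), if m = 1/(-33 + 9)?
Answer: 52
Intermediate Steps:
m = -1/24 (m = 1/(-24) = -1/24 ≈ -0.041667)
B = 36 (B = (-6)**2 = 36)
-1388 + B*C(40, m) = -1388 + 36*40 = -1388 + 1440 = 52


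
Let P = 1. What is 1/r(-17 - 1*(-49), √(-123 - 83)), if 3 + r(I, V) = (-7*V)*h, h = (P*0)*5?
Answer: -⅓ ≈ -0.33333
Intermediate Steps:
h = 0 (h = (1*0)*5 = 0*5 = 0)
r(I, V) = -3 (r(I, V) = -3 - 7*V*0 = -3 + 0 = -3)
1/r(-17 - 1*(-49), √(-123 - 83)) = 1/(-3) = -⅓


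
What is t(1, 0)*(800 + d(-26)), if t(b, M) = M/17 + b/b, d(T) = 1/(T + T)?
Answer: 41599/52 ≈ 799.98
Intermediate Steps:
d(T) = 1/(2*T)
t(b, M) = 1 + M/17 (t(b, M) = M*(1/17) + 1 = M/17 + 1 = 1 + M/17)
t(1, 0)*(800 + d(-26)) = (1 + (1/17)*0)*(800 + (1/2)/(-26)) = (1 + 0)*(800 + (1/2)*(-1/26)) = 1*(800 - 1/52) = 1*(41599/52) = 41599/52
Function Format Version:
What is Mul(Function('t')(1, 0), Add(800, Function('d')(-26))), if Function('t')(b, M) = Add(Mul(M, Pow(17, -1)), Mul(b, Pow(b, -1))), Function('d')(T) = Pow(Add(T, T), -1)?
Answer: Rational(41599, 52) ≈ 799.98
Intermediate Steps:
Function('d')(T) = Mul(Rational(1, 2), Pow(T, -1)) (Function('d')(T) = Pow(Mul(2, T), -1) = Mul(Rational(1, 2), Pow(T, -1)))
Function('t')(b, M) = Add(1, Mul(Rational(1, 17), M)) (Function('t')(b, M) = Add(Mul(M, Rational(1, 17)), 1) = Add(Mul(Rational(1, 17), M), 1) = Add(1, Mul(Rational(1, 17), M)))
Mul(Function('t')(1, 0), Add(800, Function('d')(-26))) = Mul(Add(1, Mul(Rational(1, 17), 0)), Add(800, Mul(Rational(1, 2), Pow(-26, -1)))) = Mul(Add(1, 0), Add(800, Mul(Rational(1, 2), Rational(-1, 26)))) = Mul(1, Add(800, Rational(-1, 52))) = Mul(1, Rational(41599, 52)) = Rational(41599, 52)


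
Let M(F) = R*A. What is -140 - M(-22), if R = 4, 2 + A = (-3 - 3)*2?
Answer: -84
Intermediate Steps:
A = -14 (A = -2 + (-3 - 3)*2 = -2 - 6*2 = -2 - 12 = -14)
M(F) = -56 (M(F) = 4*(-14) = -56)
-140 - M(-22) = -140 - 1*(-56) = -140 + 56 = -84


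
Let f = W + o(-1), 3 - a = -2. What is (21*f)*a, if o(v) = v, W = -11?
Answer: -1260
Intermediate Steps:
a = 5 (a = 3 - 1*(-2) = 3 + 2 = 5)
f = -12 (f = -11 - 1 = -12)
(21*f)*a = (21*(-12))*5 = -252*5 = -1260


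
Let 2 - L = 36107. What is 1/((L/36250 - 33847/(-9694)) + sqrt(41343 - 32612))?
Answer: -916074517750/3202728804257679 + 367084515625*sqrt(8731)/3202728804257679 ≈ 0.010424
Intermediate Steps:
L = -36105 (L = 2 - 1*36107 = 2 - 36107 = -36105)
1/((L/36250 - 33847/(-9694)) + sqrt(41343 - 32612)) = 1/((-36105/36250 - 33847/(-9694)) + sqrt(41343 - 32612)) = 1/((-36105*1/36250 - 33847*(-1/9694)) + sqrt(8731)) = 1/((-249/250 + 33847/9694) + sqrt(8731)) = 1/(1511986/605875 + sqrt(8731))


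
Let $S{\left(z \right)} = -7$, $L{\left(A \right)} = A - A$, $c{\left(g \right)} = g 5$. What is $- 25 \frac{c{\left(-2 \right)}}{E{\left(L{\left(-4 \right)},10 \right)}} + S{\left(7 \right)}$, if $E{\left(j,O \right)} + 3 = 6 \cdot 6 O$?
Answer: $- \frac{2249}{357} \approx -6.2997$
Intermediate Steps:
$c{\left(g \right)} = 5 g$
$L{\left(A \right)} = 0$
$E{\left(j,O \right)} = -3 + 36 O$ ($E{\left(j,O \right)} = -3 + 6 \cdot 6 O = -3 + 36 O$)
$- 25 \frac{c{\left(-2 \right)}}{E{\left(L{\left(-4 \right)},10 \right)}} + S{\left(7 \right)} = - 25 \frac{5 \left(-2\right)}{-3 + 36 \cdot 10} - 7 = - 25 \left(- \frac{10}{-3 + 360}\right) - 7 = - 25 \left(- \frac{10}{357}\right) - 7 = - 25 \left(\left(-10\right) \frac{1}{357}\right) - 7 = \left(-25\right) \left(- \frac{10}{357}\right) - 7 = \frac{250}{357} - 7 = - \frac{2249}{357}$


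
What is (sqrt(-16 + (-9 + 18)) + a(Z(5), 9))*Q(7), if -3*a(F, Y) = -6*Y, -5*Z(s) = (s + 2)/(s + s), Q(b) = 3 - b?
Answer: -72 - 4*I*sqrt(7) ≈ -72.0 - 10.583*I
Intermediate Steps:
Z(s) = -(2 + s)/(10*s) (Z(s) = -(s + 2)/(5*(s + s)) = -(2 + s)/(5*(2*s)) = -(2 + s)*1/(2*s)/5 = -(2 + s)/(10*s))
a(F, Y) = 2*Y (a(F, Y) = -(-2)*Y = 2*Y)
(sqrt(-16 + (-9 + 18)) + a(Z(5), 9))*Q(7) = (sqrt(-16 + (-9 + 18)) + 2*9)*(3 - 1*7) = (sqrt(-16 + 9) + 18)*(3 - 7) = (sqrt(-7) + 18)*(-4) = (I*sqrt(7) + 18)*(-4) = (18 + I*sqrt(7))*(-4) = -72 - 4*I*sqrt(7)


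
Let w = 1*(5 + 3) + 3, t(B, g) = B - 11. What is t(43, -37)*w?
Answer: 352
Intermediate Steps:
t(B, g) = -11 + B
w = 11 (w = 1*8 + 3 = 8 + 3 = 11)
t(43, -37)*w = (-11 + 43)*11 = 32*11 = 352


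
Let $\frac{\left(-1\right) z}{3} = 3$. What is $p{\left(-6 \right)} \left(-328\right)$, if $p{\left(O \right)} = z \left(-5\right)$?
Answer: $-14760$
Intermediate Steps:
$z = -9$ ($z = \left(-3\right) 3 = -9$)
$p{\left(O \right)} = 45$ ($p{\left(O \right)} = \left(-9\right) \left(-5\right) = 45$)
$p{\left(-6 \right)} \left(-328\right) = 45 \left(-328\right) = -14760$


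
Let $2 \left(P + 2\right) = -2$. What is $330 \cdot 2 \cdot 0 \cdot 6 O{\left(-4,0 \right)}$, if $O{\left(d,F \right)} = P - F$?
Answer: $0$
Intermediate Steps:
$P = -3$ ($P = -2 + \frac{1}{2} \left(-2\right) = -2 - 1 = -3$)
$O{\left(d,F \right)} = -3 - F$
$330 \cdot 2 \cdot 0 \cdot 6 O{\left(-4,0 \right)} = 330 \cdot 2 \cdot 0 \cdot 6 \left(-3 - 0\right) = 330 \cdot 0 \cdot 6 \left(-3 + 0\right) = 330 \cdot 0 \left(-3\right) = 330 \cdot 0 = 0$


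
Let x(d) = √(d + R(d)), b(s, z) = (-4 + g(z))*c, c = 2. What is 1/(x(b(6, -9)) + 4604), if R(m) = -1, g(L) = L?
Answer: 4604/21196843 - 3*I*√3/21196843 ≈ 0.0002172 - 2.4514e-7*I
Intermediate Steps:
b(s, z) = -8 + 2*z (b(s, z) = (-4 + z)*2 = -8 + 2*z)
x(d) = √(-1 + d) (x(d) = √(d - 1) = √(-1 + d))
1/(x(b(6, -9)) + 4604) = 1/(√(-1 + (-8 + 2*(-9))) + 4604) = 1/(√(-1 + (-8 - 18)) + 4604) = 1/(√(-1 - 26) + 4604) = 1/(√(-27) + 4604) = 1/(3*I*√3 + 4604) = 1/(4604 + 3*I*√3)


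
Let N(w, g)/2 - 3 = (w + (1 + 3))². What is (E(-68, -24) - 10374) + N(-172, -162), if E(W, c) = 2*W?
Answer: 45944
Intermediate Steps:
N(w, g) = 6 + 2*(4 + w)² (N(w, g) = 6 + 2*(w + (1 + 3))² = 6 + 2*(w + 4)² = 6 + 2*(4 + w)²)
(E(-68, -24) - 10374) + N(-172, -162) = (2*(-68) - 10374) + (6 + 2*(4 - 172)²) = (-136 - 10374) + (6 + 2*(-168)²) = -10510 + (6 + 2*28224) = -10510 + (6 + 56448) = -10510 + 56454 = 45944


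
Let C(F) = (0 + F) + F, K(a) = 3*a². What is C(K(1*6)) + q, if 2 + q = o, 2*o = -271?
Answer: 157/2 ≈ 78.500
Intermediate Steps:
o = -271/2 (o = (½)*(-271) = -271/2 ≈ -135.50)
q = -275/2 (q = -2 - 271/2 = -275/2 ≈ -137.50)
C(F) = 2*F (C(F) = F + F = 2*F)
C(K(1*6)) + q = 2*(3*(1*6)²) - 275/2 = 2*(3*6²) - 275/2 = 2*(3*36) - 275/2 = 2*108 - 275/2 = 216 - 275/2 = 157/2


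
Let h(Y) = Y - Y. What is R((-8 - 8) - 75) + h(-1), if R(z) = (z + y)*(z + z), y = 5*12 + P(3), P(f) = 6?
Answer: 4550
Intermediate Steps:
y = 66 (y = 5*12 + 6 = 60 + 6 = 66)
h(Y) = 0
R(z) = 2*z*(66 + z) (R(z) = (z + 66)*(z + z) = (66 + z)*(2*z) = 2*z*(66 + z))
R((-8 - 8) - 75) + h(-1) = 2*((-8 - 8) - 75)*(66 + ((-8 - 8) - 75)) + 0 = 2*(-16 - 75)*(66 + (-16 - 75)) + 0 = 2*(-91)*(66 - 91) + 0 = 2*(-91)*(-25) + 0 = 4550 + 0 = 4550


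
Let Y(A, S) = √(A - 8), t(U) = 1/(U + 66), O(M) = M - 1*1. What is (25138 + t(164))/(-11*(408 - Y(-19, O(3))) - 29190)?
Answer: -3605879137/4830898495 - 21199717*I*√3/28985390970 ≈ -0.74642 - 0.0012668*I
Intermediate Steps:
O(M) = -1 + M (O(M) = M - 1 = -1 + M)
t(U) = 1/(66 + U)
Y(A, S) = √(-8 + A)
(25138 + t(164))/(-11*(408 - Y(-19, O(3))) - 29190) = (25138 + 1/(66 + 164))/(-11*(408 - √(-8 - 19)) - 29190) = (25138 + 1/230)/(-11*(408 - √(-27)) - 29190) = (25138 + 1/230)/(-11*(408 - 3*I*√3) - 29190) = 5781741/(230*(-11*(408 - 3*I*√3) - 29190)) = 5781741/(230*((-4488 + 33*I*√3) - 29190)) = 5781741/(230*(-33678 + 33*I*√3))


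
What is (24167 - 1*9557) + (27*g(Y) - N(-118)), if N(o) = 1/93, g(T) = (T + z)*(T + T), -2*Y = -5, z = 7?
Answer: 2956003/186 ≈ 15892.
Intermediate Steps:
Y = 5/2 (Y = -1/2*(-5) = 5/2 ≈ 2.5000)
g(T) = 2*T*(7 + T) (g(T) = (T + 7)*(T + T) = (7 + T)*(2*T) = 2*T*(7 + T))
N(o) = 1/93
(24167 - 1*9557) + (27*g(Y) - N(-118)) = (24167 - 1*9557) + (27*(2*(5/2)*(7 + 5/2)) - 1*1/93) = (24167 - 9557) + (27*(2*(5/2)*(19/2)) - 1/93) = 14610 + (27*(95/2) - 1/93) = 14610 + (2565/2 - 1/93) = 14610 + 238543/186 = 2956003/186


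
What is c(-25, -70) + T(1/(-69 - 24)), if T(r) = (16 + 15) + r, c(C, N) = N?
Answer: -3628/93 ≈ -39.011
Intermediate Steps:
T(r) = 31 + r
c(-25, -70) + T(1/(-69 - 24)) = -70 + (31 + 1/(-69 - 24)) = -70 + (31 + 1/(-93)) = -70 + (31 - 1/93) = -70 + 2882/93 = -3628/93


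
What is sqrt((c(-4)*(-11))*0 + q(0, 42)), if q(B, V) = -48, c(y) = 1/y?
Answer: 4*I*sqrt(3) ≈ 6.9282*I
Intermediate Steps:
sqrt((c(-4)*(-11))*0 + q(0, 42)) = sqrt((-11/(-4))*0 - 48) = sqrt(-1/4*(-11)*0 - 48) = sqrt((11/4)*0 - 48) = sqrt(0 - 48) = sqrt(-48) = 4*I*sqrt(3)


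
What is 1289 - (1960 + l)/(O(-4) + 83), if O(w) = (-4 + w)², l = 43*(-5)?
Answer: 187738/147 ≈ 1277.1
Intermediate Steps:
l = -215
1289 - (1960 + l)/(O(-4) + 83) = 1289 - (1960 - 215)/((-4 - 4)² + 83) = 1289 - 1745/((-8)² + 83) = 1289 - 1745/(64 + 83) = 1289 - 1745/147 = 187738/147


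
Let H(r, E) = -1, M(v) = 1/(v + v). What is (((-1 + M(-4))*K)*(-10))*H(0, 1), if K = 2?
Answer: -45/2 ≈ -22.500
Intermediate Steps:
M(v) = 1/(2*v)
(((-1 + M(-4))*K)*(-10))*H(0, 1) = (((-1 + (1/2)/(-4))*2)*(-10))*(-1) = (((-1 + (1/2)*(-1/4))*2)*(-10))*(-1) = (((-1 - 1/8)*2)*(-10))*(-1) = (-9/8*2*(-10))*(-1) = -9/4*(-10)*(-1) = (45/2)*(-1) = -45/2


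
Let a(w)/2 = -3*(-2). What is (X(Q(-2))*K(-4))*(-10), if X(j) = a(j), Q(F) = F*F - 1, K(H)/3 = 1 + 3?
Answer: -1440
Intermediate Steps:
K(H) = 12 (K(H) = 3*(1 + 3) = 3*4 = 12)
a(w) = 12 (a(w) = 2*(-3*(-2)) = 2*6 = 12)
Q(F) = -1 + F² (Q(F) = F² - 1 = -1 + F²)
X(j) = 12
(X(Q(-2))*K(-4))*(-10) = (12*12)*(-10) = 144*(-10) = -1440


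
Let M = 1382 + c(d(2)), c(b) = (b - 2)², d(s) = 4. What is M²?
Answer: 1920996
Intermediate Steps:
c(b) = (-2 + b)²
M = 1386 (M = 1382 + (-2 + 4)² = 1382 + 2² = 1382 + 4 = 1386)
M² = 1386² = 1920996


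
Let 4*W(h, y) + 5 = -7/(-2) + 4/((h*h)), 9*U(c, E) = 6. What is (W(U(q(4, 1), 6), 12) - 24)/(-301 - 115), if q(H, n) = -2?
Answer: 177/3328 ≈ 0.053185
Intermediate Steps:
U(c, E) = 2/3 (U(c, E) = (1/9)*6 = 2/3)
W(h, y) = -3/8 + h**(-2) (W(h, y) = -5/4 + (-7/(-2) + 4/((h*h)))/4 = -5/4 + (-7*(-1/2) + 4/(h**2))/4 = -5/4 + (7/2 + 4/h**2)/4 = -5/4 + (7/8 + h**(-2)) = -3/8 + h**(-2))
(W(U(q(4, 1), 6), 12) - 24)/(-301 - 115) = ((-3/8 + (2/3)**(-2)) - 24)/(-301 - 115) = ((-3/8 + 9/4) - 24)/(-416) = (15/8 - 24)*(-1/416) = -177/8*(-1/416) = 177/3328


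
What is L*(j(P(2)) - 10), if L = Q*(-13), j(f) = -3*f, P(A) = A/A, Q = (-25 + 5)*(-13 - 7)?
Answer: 67600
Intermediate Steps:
Q = 400 (Q = -20*(-20) = 400)
P(A) = 1
L = -5200 (L = 400*(-13) = -5200)
L*(j(P(2)) - 10) = -5200*(-3*1 - 10) = -5200*(-3 - 10) = -5200*(-13) = 67600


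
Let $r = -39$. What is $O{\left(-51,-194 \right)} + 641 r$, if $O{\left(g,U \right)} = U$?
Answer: $-25193$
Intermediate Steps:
$O{\left(-51,-194 \right)} + 641 r = -194 + 641 \left(-39\right) = -194 - 24999 = -25193$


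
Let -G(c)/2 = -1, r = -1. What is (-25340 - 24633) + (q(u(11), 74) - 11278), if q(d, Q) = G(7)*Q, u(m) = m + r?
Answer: -61103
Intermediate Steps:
G(c) = 2 (G(c) = -2*(-1) = 2)
u(m) = -1 + m (u(m) = m - 1 = -1 + m)
q(d, Q) = 2*Q
(-25340 - 24633) + (q(u(11), 74) - 11278) = (-25340 - 24633) + (2*74 - 11278) = -49973 + (148 - 11278) = -49973 - 11130 = -61103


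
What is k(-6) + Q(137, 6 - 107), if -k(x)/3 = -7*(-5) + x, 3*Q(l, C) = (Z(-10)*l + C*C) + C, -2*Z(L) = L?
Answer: 3508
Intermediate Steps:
Z(L) = -L/2
Q(l, C) = C/3 + C²/3 + 5*l/3 (Q(l, C) = (((-½*(-10))*l + C*C) + C)/3 = ((5*l + C²) + C)/3 = ((C² + 5*l) + C)/3 = (C + C² + 5*l)/3 = C/3 + C²/3 + 5*l/3)
k(x) = -105 - 3*x (k(x) = -3*(-7*(-5) + x) = -3*(35 + x) = -105 - 3*x)
k(-6) + Q(137, 6 - 107) = (-105 - 3*(-6)) + ((6 - 107)/3 + (6 - 107)²/3 + (5/3)*137) = (-105 + 18) + ((⅓)*(-101) + (⅓)*(-101)² + 685/3) = -87 + (-101/3 + (⅓)*10201 + 685/3) = -87 + (-101/3 + 10201/3 + 685/3) = -87 + 3595 = 3508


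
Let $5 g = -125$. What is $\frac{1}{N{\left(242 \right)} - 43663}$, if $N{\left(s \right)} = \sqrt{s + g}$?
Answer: $- \frac{43663}{1906457352} - \frac{\sqrt{217}}{1906457352} \approx -2.291 \cdot 10^{-5}$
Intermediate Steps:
$g = -25$ ($g = \frac{1}{5} \left(-125\right) = -25$)
$N{\left(s \right)} = \sqrt{-25 + s}$ ($N{\left(s \right)} = \sqrt{s - 25} = \sqrt{-25 + s}$)
$\frac{1}{N{\left(242 \right)} - 43663} = \frac{1}{\sqrt{-25 + 242} - 43663} = \frac{1}{\sqrt{217} - 43663} = \frac{1}{-43663 + \sqrt{217}}$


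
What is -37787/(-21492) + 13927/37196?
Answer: 106552771/49963527 ≈ 2.1326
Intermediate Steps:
-37787/(-21492) + 13927/37196 = -37787*(-1/21492) + 13927*(1/37196) = 37787/21492 + 13927/37196 = 106552771/49963527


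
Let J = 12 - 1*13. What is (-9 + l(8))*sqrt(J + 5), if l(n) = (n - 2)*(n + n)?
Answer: 174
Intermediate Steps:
l(n) = 2*n*(-2 + n) (l(n) = (-2 + n)*(2*n) = 2*n*(-2 + n))
J = -1 (J = 12 - 13 = -1)
(-9 + l(8))*sqrt(J + 5) = (-9 + 2*8*(-2 + 8))*sqrt(-1 + 5) = (-9 + 2*8*6)*sqrt(4) = (-9 + 96)*2 = 87*2 = 174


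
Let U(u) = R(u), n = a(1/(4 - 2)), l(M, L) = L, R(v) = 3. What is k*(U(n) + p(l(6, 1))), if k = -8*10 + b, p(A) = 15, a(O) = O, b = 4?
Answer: -1368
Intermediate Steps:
n = ½ (n = 1/(4 - 2) = 1/2 = ½ ≈ 0.50000)
U(u) = 3
k = -76 (k = -8*10 + 4 = -80 + 4 = -76)
k*(U(n) + p(l(6, 1))) = -76*(3 + 15) = -76*18 = -1368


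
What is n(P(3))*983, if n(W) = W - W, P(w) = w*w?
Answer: 0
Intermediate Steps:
P(w) = w²
n(W) = 0
n(P(3))*983 = 0*983 = 0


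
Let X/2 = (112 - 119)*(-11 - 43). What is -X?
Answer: -756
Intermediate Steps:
X = 756 (X = 2*((112 - 119)*(-11 - 43)) = 2*(-7*(-54)) = 2*378 = 756)
-X = -1*756 = -756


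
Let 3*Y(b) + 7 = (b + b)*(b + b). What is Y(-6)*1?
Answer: 137/3 ≈ 45.667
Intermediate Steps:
Y(b) = -7/3 + 4*b**2/3 (Y(b) = -7/3 + ((b + b)*(b + b))/3 = -7/3 + ((2*b)*(2*b))/3 = -7/3 + (4*b**2)/3 = -7/3 + 4*b**2/3)
Y(-6)*1 = (-7/3 + (4/3)*(-6)**2)*1 = (-7/3 + (4/3)*36)*1 = (-7/3 + 48)*1 = (137/3)*1 = 137/3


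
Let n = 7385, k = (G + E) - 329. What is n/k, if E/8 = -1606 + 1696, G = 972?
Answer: 7385/1363 ≈ 5.4182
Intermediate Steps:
E = 720 (E = 8*(-1606 + 1696) = 8*90 = 720)
k = 1363 (k = (972 + 720) - 329 = 1692 - 329 = 1363)
n/k = 7385/1363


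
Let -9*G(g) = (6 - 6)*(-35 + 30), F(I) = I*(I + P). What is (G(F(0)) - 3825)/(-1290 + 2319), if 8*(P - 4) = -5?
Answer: -1275/343 ≈ -3.7172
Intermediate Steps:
P = 27/8 (P = 4 + (⅛)*(-5) = 4 - 5/8 = 27/8 ≈ 3.3750)
F(I) = I*(27/8 + I) (F(I) = I*(I + 27/8) = I*(27/8 + I))
G(g) = 0 (G(g) = -(6 - 6)*(-35 + 30)/9 = -0*(-5) = -⅑*0 = 0)
(G(F(0)) - 3825)/(-1290 + 2319) = (0 - 3825)/(-1290 + 2319) = -3825/1029 = -3825*1/1029 = -1275/343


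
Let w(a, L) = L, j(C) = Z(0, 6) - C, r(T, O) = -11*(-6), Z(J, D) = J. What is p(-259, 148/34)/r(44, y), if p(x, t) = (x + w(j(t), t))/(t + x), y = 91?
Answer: 1/66 ≈ 0.015152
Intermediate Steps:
r(T, O) = 66
j(C) = -C (j(C) = 0 - C = -C)
p(x, t) = 1 (p(x, t) = (x + t)/(t + x) = (t + x)/(t + x) = 1)
p(-259, 148/34)/r(44, y) = 1/66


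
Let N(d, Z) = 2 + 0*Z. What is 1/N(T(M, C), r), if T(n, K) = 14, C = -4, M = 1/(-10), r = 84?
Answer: 1/2 ≈ 0.50000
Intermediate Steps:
M = -1/10 (M = 1*(-1/10) = -1/10 ≈ -0.10000)
N(d, Z) = 2 (N(d, Z) = 2 + 0 = 2)
1/N(T(M, C), r) = 1/2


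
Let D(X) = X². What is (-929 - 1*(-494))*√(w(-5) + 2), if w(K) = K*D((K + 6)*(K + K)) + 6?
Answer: -870*I*√123 ≈ -9648.8*I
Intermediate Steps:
w(K) = 6 + 4*K³*(6 + K)² (w(K) = K*((K + 6)*(K + K))² + 6 = K*((6 + K)*(2*K))² + 6 = K*(2*K*(6 + K))² + 6 = K*(4*K²*(6 + K)²) + 6 = 4*K³*(6 + K)² + 6 = 6 + 4*K³*(6 + K)²)
(-929 - 1*(-494))*√(w(-5) + 2) = (-929 - 1*(-494))*√((6 + 4*(-5)³*(6 - 5)²) + 2) = (-929 + 494)*√((6 + 4*(-125)*1²) + 2) = -435*√((6 + 4*(-125)*1) + 2) = -435*√((6 - 500) + 2) = -435*√(-494 + 2) = -870*I*√123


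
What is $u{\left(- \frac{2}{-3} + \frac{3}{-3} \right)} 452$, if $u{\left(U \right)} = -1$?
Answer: $-452$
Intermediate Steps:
$u{\left(- \frac{2}{-3} + \frac{3}{-3} \right)} 452 = \left(-1\right) 452 = -452$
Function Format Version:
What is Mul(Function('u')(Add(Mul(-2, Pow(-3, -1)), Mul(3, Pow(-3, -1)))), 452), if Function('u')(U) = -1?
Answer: -452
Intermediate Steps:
Mul(Function('u')(Add(Mul(-2, Pow(-3, -1)), Mul(3, Pow(-3, -1)))), 452) = Mul(-1, 452) = -452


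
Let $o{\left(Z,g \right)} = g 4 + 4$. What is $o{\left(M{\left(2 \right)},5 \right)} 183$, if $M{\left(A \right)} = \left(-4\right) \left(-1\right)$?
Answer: $4392$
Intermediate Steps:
$M{\left(A \right)} = 4$
$o{\left(Z,g \right)} = 4 + 4 g$ ($o{\left(Z,g \right)} = 4 g + 4 = 4 + 4 g$)
$o{\left(M{\left(2 \right)},5 \right)} 183 = \left(4 + 4 \cdot 5\right) 183 = \left(4 + 20\right) 183 = 24 \cdot 183 = 4392$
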